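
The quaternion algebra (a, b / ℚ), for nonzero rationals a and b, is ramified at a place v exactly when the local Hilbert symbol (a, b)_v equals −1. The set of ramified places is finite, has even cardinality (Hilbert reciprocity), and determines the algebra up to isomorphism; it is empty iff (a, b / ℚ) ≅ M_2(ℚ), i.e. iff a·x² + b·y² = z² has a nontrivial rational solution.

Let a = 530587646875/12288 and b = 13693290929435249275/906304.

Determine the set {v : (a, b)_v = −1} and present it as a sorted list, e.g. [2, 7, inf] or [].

[19, 23]

(a, b) ≡ (345, 19) mod (ℚ^×)²; places V = {2, 3, 5, 7, 11, 13, 17, 19, 23, ∞}.
(a,b)_7: α=0, u≡2; β=-2, v≡5 (mod 7); (2|7)=+1, (5|7)=-1; sign (−1)^0·+1^-2·-1^0 = +1.
(a,b)_17: α=0, u≡3; β=-2, v≡1 (mod 17); (3|17)=-1, (1|17)=+1; sign (−1)^0·-1^-2·+1^0 = +1.
(a,b)_5: α=5, u≡4; β=2, v≡4 (mod 5); (4|5)=+1, (4|5)=+1; sign (−1)^0·+1^2·+1^5 = +1.
(a,b)_23: α=1, u≡7; β=2, v≡15 (mod 23); (7|23)=-1, (15|23)=-1; sign (−1)^0·-1^2·-1^1 = -1.
(a,b)_∞: sgn(345)=+, sgn(19)=+, so +1.
(a,b)_2: α=-12, β=-6; u≡1, v≡3 (mod 8); ε(u)ε(v)=0·1, αω(v)=-12·1, βω(u)=-6·0; sum ≡ 0  ⇒  +1.
(a,b)_13: α=2, u≡8; β=4, v≡7 (mod 13); (8|13)=-1, (7|13)=-1; sign (−1)^0·-1^4·-1^2 = +1.
(a,b)_19: α=2, u≡2; β=5, v≡11 (mod 19); (2|19)=-1, (11|19)=+1; sign (−1)^0·-1^5·+1^2 = -1.
(a,b)_3: α=-1, u≡1; β=0, v≡1 (mod 3); (1|3)=+1, (1|3)=+1; sign (−1)^0·+1^0·+1^-1 = +1.
(a,b)_11: α=2, u≡3; β=4, v≡6 (mod 11); (3|11)=+1, (6|11)=-1; sign (−1)^0·+1^4·-1^2 = +1.
(345, 19 / ℚ) ramifies at {19, 23}: a division algebra.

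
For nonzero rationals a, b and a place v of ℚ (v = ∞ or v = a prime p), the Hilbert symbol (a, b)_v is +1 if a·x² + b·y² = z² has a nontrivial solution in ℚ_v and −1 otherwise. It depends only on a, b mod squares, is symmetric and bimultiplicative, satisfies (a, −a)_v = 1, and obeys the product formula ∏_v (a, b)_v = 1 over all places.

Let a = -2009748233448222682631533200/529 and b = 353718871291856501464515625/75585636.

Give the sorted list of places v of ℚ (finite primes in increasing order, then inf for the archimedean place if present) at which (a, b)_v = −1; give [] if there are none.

[13, 17, 41, 43]

(a, b) ≡ (-697, 446641) mod (ℚ^×)²; places V = {2, 3, 5, 7, 11, 13, 17, 19, 23, 41, 43, 47, ∞}.
(a,b)_2: α=4, β=-2; u≡7, v≡1 (mod 8); ε(u)ε(v)=1·0, αω(v)=4·0, βω(u)=-2·0; sum ≡ 0  ⇒  +1.
(a,b)_3: α=2, u≡2; β=-6, v≡1 (mod 3); (2|3)=-1, (1|3)=+1; sign (−1)^0·-1^-6·+1^2 = +1.
(a,b)_41: α=3, u≡13; β=2, v≡13 (mod 41); (13|41)=-1, (13|41)=-1; sign (−1)^0·-1^2·-1^3 = -1.
(a,b)_47: α=4, u≡8; β=3, v≡32 (mod 47); (8|47)=+1, (32|47)=+1; sign (−1)^0·+1^3·+1^4 = +1.
(a,b)_7: α=0, u≡3; β=-2, v≡5 (mod 7); (3|7)=-1, (5|7)=-1; sign (−1)^0·-1^-2·-1^0 = +1.
(a,b)_∞: sgn(-697)=−, sgn(446641)=+, so +1.
(a,b)_17: α=1, u≡11; β=1, v≡15 (mod 17); (11|17)=-1, (15|17)=+1; sign (−1)^0·-1^1·+1^1 = -1.
(a,b)_43: α=4, u≡27; β=3, v≡23 (mod 43); (27|43)=-1, (23|43)=+1; sign (−1)^0·-1^3·+1^4 = -1.
(a,b)_11: α=0, u≡7; β=2, v≡8 (mod 11); (7|11)=-1, (8|11)=-1; sign (−1)^0·-1^2·-1^0 = +1.
(a,b)_23: α=-2, u≡6; β=-2, v≡4 (mod 23); (6|23)=+1, (4|23)=+1; sign (−1)^0·+1^-2·+1^-2 = +1.
(a,b)_5: α=2, u≡3; β=6, v≡4 (mod 5); (3|5)=-1, (4|5)=+1; sign (−1)^0·-1^6·+1^2 = +1.
(a,b)_13: α=4, u≡6; β=3, v≡6 (mod 13); (6|13)=-1, (6|13)=-1; sign (−1)^0·-1^3·-1^4 = -1.
(a,b)_19: α=0, u≡5; β=2, v≡8 (mod 19); (5|19)=+1, (8|19)=-1; sign (−1)^0·+1^2·-1^0 = +1.
Ram(-697, 446641) = {13, 17, 41, 43}; no ℚ_13-point on the conic.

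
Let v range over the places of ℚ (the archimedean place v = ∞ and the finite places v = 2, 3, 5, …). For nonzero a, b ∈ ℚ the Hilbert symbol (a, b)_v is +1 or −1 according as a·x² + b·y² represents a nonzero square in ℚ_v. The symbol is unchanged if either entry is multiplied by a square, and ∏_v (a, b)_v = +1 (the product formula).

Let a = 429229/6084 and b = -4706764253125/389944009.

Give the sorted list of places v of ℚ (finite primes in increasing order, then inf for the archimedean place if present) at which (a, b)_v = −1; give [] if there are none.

[29, 41]

(a, b) ≡ (1189, -205) mod (ℚ^×)²; places V = {2, 3, 5, 7, 11, 13, 19, 29, 31, 41, ∞}.
(a,b)_29: α=1, u≡3; β=2, v≡2 (mod 29); (3|29)=-1, (2|29)=-1; sign (−1)^0·-1^2·-1^1 = -1.
(a,b)_3: α=-2, u≡1; β=0, v≡2 (mod 3); (1|3)=+1, (2|3)=-1; sign (−1)^0·+1^0·-1^-2 = +1.
(a,b)_19: α=2, u≡17; β=2, v≡7 (mod 19); (17|19)=+1, (7|19)=+1; sign (−1)^0·+1^2·+1^2 = +1.
(a,b)_2: α=-2, β=0; u≡5, v≡3 (mod 8); ε(u)ε(v)=0·1, αω(v)=-2·1, βω(u)=0·1; sum ≡ 0  ⇒  +1.
(a,b)_∞: sgn(1189)=+, sgn(-205)=−, so +1.
(a,b)_11: α=0, u≡9; β=2, v≡9 (mod 11); (9|11)=+1, (9|11)=+1; sign (−1)^0·+1^2·+1^0 = +1.
(a,b)_41: α=1, u≡6; β=1, v≡21 (mod 41); (6|41)=-1, (21|41)=+1; sign (−1)^0·-1^1·+1^1 = -1.
(a,b)_7: α=0, u≡3; β=-4, v≡5 (mod 7); (3|7)=-1, (5|7)=-1; sign (−1)^0·-1^-4·-1^0 = +1.
(a,b)_5: α=0, u≡1; β=5, v≡1 (mod 5); (1|5)=+1, (1|5)=+1; sign (−1)^0·+1^5·+1^0 = +1.
(a,b)_13: α=-2, u≡6; β=-2, v≡10 (mod 13); (6|13)=-1, (10|13)=+1; sign (−1)^0·-1^-2·+1^-2 = +1.
(a,b)_31: α=0, u≡12; β=-2, v≡17 (mod 31); (12|31)=-1, (17|31)=-1; sign (−1)^0·-1^-2·-1^0 = +1.
Ram(1189, -205) = {29, 41}; no ℚ_29-point on the conic.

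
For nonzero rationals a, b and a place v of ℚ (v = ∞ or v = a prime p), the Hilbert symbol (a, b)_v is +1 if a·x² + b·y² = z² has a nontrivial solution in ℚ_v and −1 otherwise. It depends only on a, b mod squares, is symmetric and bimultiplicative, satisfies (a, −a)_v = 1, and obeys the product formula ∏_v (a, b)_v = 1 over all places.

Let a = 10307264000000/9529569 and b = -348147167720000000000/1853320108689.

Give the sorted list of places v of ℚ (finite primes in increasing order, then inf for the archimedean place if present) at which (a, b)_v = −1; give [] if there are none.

[2, 17]

(a, b) ≡ (11, -17) mod (ℚ^×)²; places V = {2, 3, 5, 7, 11, 17, ∞}.
(a,b)_11: α=5, u≡4; β=6, v≡1 (mod 11); (4|11)=+1, (1|11)=+1; sign (−1)^0·+1^6·+1^5 = +1.
(a,b)_2: α=12, β=12; u≡3, v≡7 (mod 8); ε(u)ε(v)=1·1, αω(v)=12·0, βω(u)=12·1; sum ≡ 1  ⇒  -1.
(a,b)_5: α=6, u≡4; β=10, v≡3 (mod 5); (4|5)=+1, (3|5)=-1; sign (−1)^0·+1^10·-1^6 = +1.
(a,b)_3: α=-4, u≡2; β=-8, v≡1 (mod 3); (2|3)=-1, (1|3)=+1; sign (−1)^0·-1^-8·+1^-4 = +1.
(a,b)_7: α=-6, u≡4; β=-10, v≡1 (mod 7); (4|7)=+1, (1|7)=+1; sign (−1)^0·+1^-10·+1^-6 = +1.
(a,b)_17: α=0, u≡10; β=3, v≡15 (mod 17); (10|17)=-1, (15|17)=+1; sign (−1)^0·-1^3·+1^0 = -1.
(a,b)_∞: sgn(11)=+, sgn(-17)=−, so +1.
|Ram(11, -17)| = 2, even; anisotropic at {2, 17}.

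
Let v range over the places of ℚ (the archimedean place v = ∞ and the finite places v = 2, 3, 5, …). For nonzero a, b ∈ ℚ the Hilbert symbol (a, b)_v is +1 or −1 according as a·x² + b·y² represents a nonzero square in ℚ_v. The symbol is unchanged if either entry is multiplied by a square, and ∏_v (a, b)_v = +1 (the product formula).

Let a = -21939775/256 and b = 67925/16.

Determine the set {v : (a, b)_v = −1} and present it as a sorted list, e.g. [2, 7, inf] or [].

(a, b) ≡ (-2431, 2717) mod (ℚ^×)²; places V = {2, 5, 11, 13, 17, 19, ∞}.
(a,b)_19: α=2, u≡7; β=1, v≡18 (mod 19); (7|19)=+1, (18|19)=-1; sign (−1)^0·+1^1·-1^2 = +1.
(a,b)_11: α=1, u≡2; β=1, v≡3 (mod 11); (2|11)=-1, (3|11)=+1; sign (−1)^1·-1^1·+1^1 = +1.
(a,b)_13: α=1, u≡7; β=1, v≡4 (mod 13); (7|13)=-1, (4|13)=+1; sign (−1)^0·-1^1·+1^1 = -1.
(a,b)_2: α=-8, β=-4; u≡1, v≡5 (mod 8); ε(u)ε(v)=0·0, αω(v)=-8·1, βω(u)=-4·0; sum ≡ 0  ⇒  +1.
(a,b)_∞: sgn(-2431)=−, sgn(2717)=+, so +1.
(a,b)_17: α=1, u≡14; β=0, v≡7 (mod 17); (14|17)=-1, (7|17)=-1; sign (−1)^0·-1^0·-1^1 = -1.
(a,b)_5: α=2, u≡4; β=2, v≡2 (mod 5); (4|5)=+1, (2|5)=-1; sign (−1)^0·+1^2·-1^2 = +1.
|Ram(-2431, 2717)| = 2, even; anisotropic at {13, 17}.

[13, 17]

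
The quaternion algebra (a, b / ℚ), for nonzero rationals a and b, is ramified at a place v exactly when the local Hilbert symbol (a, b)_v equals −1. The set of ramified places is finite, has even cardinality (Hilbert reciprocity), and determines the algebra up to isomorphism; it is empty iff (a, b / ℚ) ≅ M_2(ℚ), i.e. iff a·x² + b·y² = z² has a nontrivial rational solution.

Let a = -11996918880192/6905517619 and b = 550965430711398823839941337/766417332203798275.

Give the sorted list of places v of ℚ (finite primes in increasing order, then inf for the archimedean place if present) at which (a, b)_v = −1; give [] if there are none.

[2, 37]

Mod squares: a ≡ -35693493, b ≡ 1151403. Check v ∈ {∞, 2, 3, 5, 7, 11, 13, 19, 23, 31, 37, 41, 43}.
v=∞: -35693493 < 0 and 1151403 > 0  ⇒  (a,b)_∞ = +1.
v=11: a=11^-1·(≡3), b=11^-1·(≡6) mod 11; (3|11)=+1, (6|11)=-1; (−1)^{-1·-1·5}·(+1)^-1·(-1)^-1 = +1.
v=2: v_2(a)=6, v_2(b)=0; units ≡ 3, 3 (mod 8); ε·ε+αω+βω = 1·1+6·1+0·1 ≡ 1  ⇒  (a,b)_2 = -1.
v=13: a=13^-2·(≡4), b=13^-2·(≡8) mod 13; (4|13)=+1, (8|13)=-1; (−1)^{-2·-2·6}·(+1)^-2·(-1)^-2 = +1.
v=31: a=31^1·(≡30), b=31^2·(≡10) mod 31; (30|31)=-1, (10|31)=+1; (−1)^{1·2·15}·(-1)^2·(+1)^1 = +1.
v=3: a=3^9·(≡1), b=3^21·(≡2) mod 3; (1|3)=+1, (2|3)=-1; (−1)^{9·21·1}·(+1)^21·(-1)^9 = +1.
v=5: a=5^0·(≡2), b=5^-2·(≡2) mod 5; (2|5)=-1, (2|5)=-1; (−1)^{0·-2·2}·(-1)^-2·(-1)^0 = +1.
v=23: a=23^1·(≡15), b=23^1·(≡16) mod 23; (15|23)=-1, (16|23)=+1; (−1)^{1·1·11}·(-1)^1·(+1)^1 = +1.
v=41: a=41^-1·(≡9), b=41^-1·(≡9) mod 41; (9|41)=+1, (9|41)=+1; (−1)^{-1·-1·20}·(+1)^-1·(+1)^-1 = +1.
v=43: a=43^-2·(≡39), b=43^-4·(≡41) mod 43; (39|43)=-1, (41|43)=+1; (−1)^{-2·-4·21}·(-1)^-4·(+1)^-2 = +1.
v=37: a=37^1·(≡1), b=37^3·(≡24) mod 37; (1|37)=+1, (24|37)=-1; (−1)^{1·3·18}·(+1)^3·(-1)^1 = -1.
v=7: a=7^-2·(≡2), b=7^-6·(≡2) mod 7; (2|7)=+1, (2|7)=+1; (−1)^{-2·-6·3}·(+1)^-6·(+1)^-2 = +1.
v=19: a=19^2·(≡14), b=19^6·(≡8) mod 19; (14|19)=-1, (8|19)=-1; (−1)^{2·6·9}·(-1)^6·(-1)^2 = +1.
(-35693493, 1151403 / ℚ) ramifies at {2, 37}: a division algebra.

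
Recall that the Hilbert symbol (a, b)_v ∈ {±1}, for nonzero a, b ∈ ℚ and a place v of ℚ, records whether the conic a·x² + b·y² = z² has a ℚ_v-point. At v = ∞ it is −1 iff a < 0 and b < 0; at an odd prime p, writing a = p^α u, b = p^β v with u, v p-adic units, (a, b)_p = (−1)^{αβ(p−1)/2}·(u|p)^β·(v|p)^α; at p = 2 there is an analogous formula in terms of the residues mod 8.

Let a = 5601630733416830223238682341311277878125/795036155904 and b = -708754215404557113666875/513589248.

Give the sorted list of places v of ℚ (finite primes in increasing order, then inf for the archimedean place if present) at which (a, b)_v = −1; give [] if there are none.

[17, 23, 37, 43]

(a, b) ≡ (5, -25505321) mod (ℚ^×)²; places V = {2, 3, 5, 7, 11, 13, 17, 19, 23, 37, 41, 43, ∞}.
(a,b)_5: α=5, u≡4; β=4, v≡1 (mod 5); (4|5)=+1, (1|5)=+1; sign (−1)^0·+1^4·+1^5 = +1.
(a,b)_∞: sgn(5)=+, sgn(-25505321)=−, so +1.
(a,b)_2: α=-16, β=-14; u≡5, v≡7 (mod 8); ε(u)ε(v)=0·1, αω(v)=-16·0, βω(u)=-14·1; sum ≡ 0  ⇒  +1.
(a,b)_23: α=2, u≡10; β=1, v≡6 (mod 23); (10|23)=-1, (6|23)=+1; sign (−1)^0·-1^1·+1^2 = -1.
(a,b)_3: α=-8, u≡2; β=-6, v≡1 (mod 3); (2|3)=-1, (1|3)=+1; sign (−1)^0·-1^-6·+1^-8 = +1.
(a,b)_7: α=2, u≡3; β=2, v≡5 (mod 7); (3|7)=-1, (5|7)=-1; sign (−1)^0·-1^2·-1^2 = +1.
(a,b)_43: α=-2, u≡33; β=-1, v≡15 (mod 43); (33|43)=-1, (15|43)=+1; sign (−1)^0·-1^-1·+1^-2 = -1.
(a,b)_11: α=8, u≡1; β=6, v≡9 (mod 11); (1|11)=+1, (9|11)=+1; sign (−1)^0·+1^6·+1^8 = +1.
(a,b)_41: α=2, u≡5; β=1, v≡11 (mod 41); (5|41)=+1, (11|41)=-1; sign (−1)^0·+1^1·-1^2 = +1.
(a,b)_37: α=2, u≡31; β=1, v≡35 (mod 37); (31|37)=-1, (35|37)=-1; sign (−1)^0·-1^1·-1^2 = -1.
(a,b)_13: α=4, u≡11; β=2, v≡10 (mod 13); (11|13)=-1, (10|13)=+1; sign (−1)^0·-1^2·+1^4 = +1.
(a,b)_17: α=2, u≡3; β=1, v≡7 (mod 17); (3|17)=-1, (7|17)=-1; sign (−1)^0·-1^1·-1^2 = -1.
(a,b)_19: α=8, u≡5; β=4, v≡8 (mod 19); (5|19)=+1, (8|19)=-1; sign (−1)^0·+1^4·-1^8 = +1.
(5, -25505321 / ℚ) ramifies at {17, 23, 37, 43}: a division algebra.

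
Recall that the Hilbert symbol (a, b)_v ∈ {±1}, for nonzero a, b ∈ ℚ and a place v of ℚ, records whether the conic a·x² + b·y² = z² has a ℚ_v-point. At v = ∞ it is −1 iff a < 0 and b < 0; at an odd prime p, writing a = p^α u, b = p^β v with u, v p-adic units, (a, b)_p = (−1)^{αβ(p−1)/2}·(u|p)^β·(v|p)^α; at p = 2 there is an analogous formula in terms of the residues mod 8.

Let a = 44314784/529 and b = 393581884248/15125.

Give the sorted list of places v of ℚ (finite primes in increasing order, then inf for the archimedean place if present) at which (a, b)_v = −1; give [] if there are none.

(a, b) ≡ (986, 510) mod (ℚ^×)²; places V = {2, 3, 5, 7, 11, 17, 23, 29, 53, ∞}.
(a,b)_∞: sgn(986)=+, sgn(510)=+, so +1.
(a,b)_17: α=1, u≡3; β=3, v≡9 (mod 17); (3|17)=-1, (9|17)=+1; sign (−1)^0·-1^3·+1^1 = -1.
(a,b)_23: α=-2, u≡17; β=0, v≡8 (mod 23); (17|23)=-1, (8|23)=+1; sign (−1)^0·-1^0·+1^-2 = +1.
(a,b)_53: α=2, u≡18; β=0, v≡31 (mod 53); (18|53)=-1, (31|53)=-1; sign (−1)^0·-1^0·-1^2 = +1.
(a,b)_11: α=0, u≡8; β=-2, v≡9 (mod 11); (8|11)=-1, (9|11)=+1; sign (−1)^0·-1^-2·+1^0 = +1.
(a,b)_5: α=0, u≡1; β=-3, v≡3 (mod 5); (1|5)=+1, (3|5)=-1; sign (−1)^0·+1^-3·-1^0 = +1.
(a,b)_29: α=1, u≡4; β=2, v≡15 (mod 29); (4|29)=+1, (15|29)=-1; sign (−1)^0·+1^2·-1^1 = -1.
(a,b)_7: α=0, u≡6; β=2, v≡6 (mod 7); (6|7)=-1, (6|7)=-1; sign (−1)^0·-1^2·-1^0 = +1.
(a,b)_3: α=0, u≡2; β=5, v≡2 (mod 3); (2|3)=-1, (2|3)=-1; sign (−1)^0·-1^5·-1^0 = -1.
(a,b)_2: α=5, β=3; u≡5, v≡7 (mod 8); ε(u)ε(v)=0·1, αω(v)=5·0, βω(u)=3·1; sum ≡ 1  ⇒  -1.
(986, 510 / ℚ) ramifies at {2, 3, 17, 29}: a division algebra.

[2, 3, 17, 29]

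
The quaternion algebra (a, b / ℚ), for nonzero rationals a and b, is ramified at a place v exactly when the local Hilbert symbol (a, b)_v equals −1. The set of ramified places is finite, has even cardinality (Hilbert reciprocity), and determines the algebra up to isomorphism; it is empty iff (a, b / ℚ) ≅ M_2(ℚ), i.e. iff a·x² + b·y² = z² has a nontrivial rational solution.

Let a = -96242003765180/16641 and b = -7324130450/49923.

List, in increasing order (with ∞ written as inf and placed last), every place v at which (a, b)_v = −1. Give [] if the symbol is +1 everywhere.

[13, inf]

Mod squares: a ≡ -455, b ≡ -6. Check v ∈ {∞, 2, 3, 5, 7, 13, 19, 43}.
v=13: a=13^3·(≡9), b=13^2·(≡8) mod 13; (9|13)=+1, (8|13)=-1; (−1)^{3·2·6}·(+1)^2·(-1)^3 = -1.
v=∞: -455 < 0 and -6 < 0  ⇒  (a,b)_∞ = -1.
v=7: a=7^5·(≡6), b=7^4·(≡4) mod 7; (6|7)=-1, (4|7)=+1; (−1)^{5·4·3}·(-1)^4·(+1)^5 = +1.
v=3: a=3^-2·(≡1), b=3^-3·(≡1) mod 3; (1|3)=+1, (1|3)=+1; (−1)^{-2·-3·1}·(+1)^-3·(+1)^-2 = +1.
v=43: a=43^-2·(≡5), b=43^-2·(≡3) mod 43; (5|43)=-1, (3|43)=-1; (−1)^{-2·-2·21}·(-1)^-2·(-1)^-2 = +1.
v=2: v_2(a)=2, v_2(b)=1; units ≡ 1, 5 (mod 8); ε·ε+αω+βω = 0·0+2·1+1·0 ≡ 0  ⇒  (a,b)_2 = +1.
v=19: a=19^4·(≡6), b=19^2·(≡13) mod 19; (6|19)=+1, (13|19)=-1; (−1)^{4·2·9}·(+1)^2·(-1)^4 = +1.
v=5: a=5^1·(≡4), b=5^2·(≡4) mod 5; (4|5)=+1, (4|5)=+1; (−1)^{1·2·2}·(+1)^2·(+1)^1 = +1.
Ram(-455, -6) = {13, ∞}; no ℚ_13-point on the conic.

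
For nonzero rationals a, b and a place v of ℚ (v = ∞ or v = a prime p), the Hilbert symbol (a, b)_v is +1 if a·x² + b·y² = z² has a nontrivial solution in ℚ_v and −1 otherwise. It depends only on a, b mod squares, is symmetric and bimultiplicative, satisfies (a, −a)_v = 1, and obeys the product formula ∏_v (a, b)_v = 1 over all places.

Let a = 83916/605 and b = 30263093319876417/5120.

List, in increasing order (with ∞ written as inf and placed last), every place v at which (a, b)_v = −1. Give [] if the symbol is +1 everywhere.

[5, 7, 13, 31]

(a, b) ≡ (1295, 521885) mod (ℚ^×)²; places V = {2, 3, 5, 7, 11, 13, 31, 37, ∞}.
(a,b)_7: α=1, u≡6; β=5, v≡5 (mod 7); (6|7)=-1, (5|7)=-1; sign (−1)^1·-1^5·-1^1 = -1.
(a,b)_11: α=-2, u≡6; β=2, v≡4 (mod 11); (6|11)=-1, (4|11)=+1; sign (−1)^0·-1^2·+1^-2 = +1.
(a,b)_13: α=0, u≡2; β=1, v≡9 (mod 13); (2|13)=-1, (9|13)=+1; sign (−1)^0·-1^1·+1^0 = -1.
(a,b)_3: α=4, u≡2; β=6, v≡2 (mod 3); (2|3)=-1, (2|3)=-1; sign (−1)^0·-1^6·-1^4 = +1.
(a,b)_∞: sgn(1295)=+, sgn(521885)=+, so +1.
(a,b)_31: α=0, u≡29; β=1, v≡4 (mod 31); (29|31)=-1, (4|31)=+1; sign (−1)^0·-1^1·+1^0 = -1.
(a,b)_2: α=2, β=-10; u≡7, v≡5 (mod 8); ε(u)ε(v)=1·0, αω(v)=2·1, βω(u)=-10·0; sum ≡ 0  ⇒  +1.
(a,b)_37: α=1, u≡35; β=3, v≡8 (mod 37); (35|37)=-1, (8|37)=-1; sign (−1)^0·-1^3·-1^1 = +1.
(a,b)_5: α=-1, u≡1; β=-1, v≡3 (mod 5); (1|5)=+1, (3|5)=-1; sign (−1)^0·+1^-1·-1^-1 = -1.
|Ram(1295, 521885)| = 4, even; anisotropic at {5, 7, 13, 31}.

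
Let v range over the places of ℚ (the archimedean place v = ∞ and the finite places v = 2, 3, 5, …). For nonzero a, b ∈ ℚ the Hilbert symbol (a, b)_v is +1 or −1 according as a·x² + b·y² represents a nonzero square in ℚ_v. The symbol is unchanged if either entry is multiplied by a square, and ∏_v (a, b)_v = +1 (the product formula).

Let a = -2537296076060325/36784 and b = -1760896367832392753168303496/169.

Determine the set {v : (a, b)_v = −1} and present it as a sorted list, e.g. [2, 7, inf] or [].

(a, b) ≡ (-25327, -183954) mod (ℚ^×)²; places V = {2, 3, 5, 7, 11, 13, 19, 23, 31, 43, ∞}.
(a,b)_5: α=2, u≡3; β=0, v≡1 (mod 5); (3|5)=-1, (1|5)=+1; sign (−1)^0·-1^0·+1^2 = +1.
(a,b)_31: α=3, u≡2; β=5, v≡25 (mod 31); (2|31)=+1, (25|31)=+1; sign (−1)^1·+1^5·+1^3 = -1.
(a,b)_∞: sgn(-25327)=−, sgn(-183954)=−, so -1.
(a,b)_7: α=0, u≡6; β=2, v≡5 (mod 7); (6|7)=-1, (5|7)=-1; sign (−1)^0·-1^2·-1^0 = +1.
(a,b)_19: α=-1, u≡1; β=2, v≡7 (mod 19); (1|19)=+1, (7|19)=+1; sign (−1)^0·+1^2·+1^-1 = +1.
(a,b)_11: α=-2, u≡2; β=0, v≡2 (mod 11); (2|11)=-1, (2|11)=-1; sign (−1)^0·-1^0·-1^-2 = +1.
(a,b)_2: α=-4, β=3; u≡1, v≡7 (mod 8); ε(u)ε(v)=0·1, αω(v)=-4·0, βω(u)=3·0; sum ≡ 0  ⇒  +1.
(a,b)_43: α=3, u≡40; β=5, v≡39 (mod 43); (40|43)=+1, (39|43)=-1; sign (−1)^1·+1^5·-1^3 = +1.
(a,b)_3: α=4, u≡2; β=5, v≡2 (mod 3); (2|3)=-1, (2|3)=-1; sign (−1)^0·-1^5·-1^4 = -1.
(a,b)_13: α=0, u≡10; β=-2, v≡4 (mod 13); (10|13)=+1, (4|13)=+1; sign (−1)^0·+1^-2·+1^0 = +1.
(a,b)_23: α=2, u≡10; β=3, v≡3 (mod 23); (10|23)=-1, (3|23)=+1; sign (−1)^0·-1^3·+1^2 = -1.
Ram(-25327, -183954) = {3, 23, 31, ∞}; no ℚ_3-point on the conic.

[3, 23, 31, inf]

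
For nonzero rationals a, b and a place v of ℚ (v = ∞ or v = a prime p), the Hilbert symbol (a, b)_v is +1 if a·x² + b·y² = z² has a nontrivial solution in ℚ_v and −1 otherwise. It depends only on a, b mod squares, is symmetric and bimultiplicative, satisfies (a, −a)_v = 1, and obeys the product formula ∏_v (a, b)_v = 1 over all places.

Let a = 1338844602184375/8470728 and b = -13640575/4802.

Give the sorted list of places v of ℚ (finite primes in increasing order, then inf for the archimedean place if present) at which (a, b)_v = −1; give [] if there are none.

[13, 19]

(a, b) ≡ (110, -494) mod (ℚ^×)²; places V = {2, 3, 5, 7, 11, 13, 17, 19, 47, ∞}.
(a,b)_3: α=-2, u≡2; β=0, v≡1 (mod 3); (2|3)=-1, (1|3)=+1; sign (−1)^0·-1^0·+1^-2 = +1.
(a,b)_7: α=-6, u≡3; β=-4, v≡5 (mod 7); (3|7)=-1, (5|7)=-1; sign (−1)^0·-1^-4·-1^-6 = +1.
(a,b)_47: α=2, u≡8; β=2, v≡33 (mod 47); (8|47)=+1, (33|47)=-1; sign (−1)^0·+1^2·-1^2 = +1.
(a,b)_13: α=2, u≡11; β=1, v≡4 (mod 13); (11|13)=-1, (4|13)=+1; sign (−1)^0·-1^1·+1^2 = -1.
(a,b)_17: α=2, u≡2; β=0, v≡9 (mod 17); (2|17)=+1, (9|17)=+1; sign (−1)^0·+1^0·+1^2 = +1.
(a,b)_2: α=-3, β=-1; u≡7, v≡1 (mod 8); ε(u)ε(v)=1·0, αω(v)=-3·0, βω(u)=-1·0; sum ≡ 0  ⇒  +1.
(a,b)_19: α=2, u≡2; β=1, v≡2 (mod 19); (2|19)=-1, (2|19)=-1; sign (−1)^0·-1^1·-1^2 = -1.
(a,b)_∞: sgn(110)=+, sgn(-494)=−, so +1.
(a,b)_11: α=1, u≡2; β=0, v≡5 (mod 11); (2|11)=-1, (5|11)=+1; sign (−1)^0·-1^0·+1^1 = +1.
(a,b)_5: α=5, u≡3; β=2, v≡1 (mod 5); (3|5)=-1, (1|5)=+1; sign (−1)^0·-1^2·+1^5 = +1.
Ram(110, -494) = {13, 19}; no ℚ_13-point on the conic.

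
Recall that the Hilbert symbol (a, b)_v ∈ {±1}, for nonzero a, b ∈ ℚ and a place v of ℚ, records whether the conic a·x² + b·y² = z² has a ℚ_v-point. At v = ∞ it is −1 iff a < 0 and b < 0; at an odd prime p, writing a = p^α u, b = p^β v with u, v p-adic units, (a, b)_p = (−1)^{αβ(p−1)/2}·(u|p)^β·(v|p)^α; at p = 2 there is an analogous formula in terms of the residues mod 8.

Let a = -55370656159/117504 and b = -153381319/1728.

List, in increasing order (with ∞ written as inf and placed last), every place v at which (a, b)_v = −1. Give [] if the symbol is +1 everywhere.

Mod squares: a ≡ -442221, b ≡ -26013. Check v ∈ {∞, 2, 3, 7, 13, 17, 19, 23, 29}.
v=13: a=13^1·(≡3), b=13^1·(≡10) mod 13; (3|13)=+1, (10|13)=+1; (−1)^{1·1·6}·(+1)^1·(+1)^1 = +1.
v=19: a=19^4·(≡7), b=19^2·(≡1) mod 19; (7|19)=+1, (1|19)=+1; (−1)^{4·2·9}·(+1)^2·(+1)^4 = +1.
v=2: v_2(a)=-8, v_2(b)=-6; units ≡ 3, 3 (mod 8); ε·ε+αω+βω = 1·1+-8·1+-6·1 ≡ 1  ⇒  (a,b)_2 = -1.
v=17: a=17^-1·(≡10), b=17^0·(≡10) mod 17; (10|17)=-1, (10|17)=-1; (−1)^{-1·0·8}·(-1)^0·(-1)^-1 = -1.
v=∞: -442221 < 0 and -26013 < 0  ⇒  (a,b)_∞ = -1.
v=3: a=3^-3·(≡1), b=3^-3·(≡2) mod 3; (1|3)=+1, (2|3)=-1; (−1)^{-3·-3·1}·(+1)^-3·(-1)^-3 = +1.
v=29: a=29^1·(≡7), b=29^1·(≡21) mod 29; (7|29)=+1, (21|29)=-1; (−1)^{1·1·14}·(+1)^1·(-1)^1 = -1.
v=23: a=23^1·(≡4), b=23^1·(≡17) mod 23; (4|23)=+1, (17|23)=-1; (−1)^{1·1·11}·(+1)^1·(-1)^1 = +1.
v=7: a=7^2·(≡2), b=7^2·(≡6) mod 7; (2|7)=+1, (6|7)=-1; (−1)^{2·2·3}·(+1)^2·(-1)^2 = +1.
Ram(-442221, -26013) = {2, 17, 29, ∞}; no ℚ_2-point on the conic.

[2, 17, 29, inf]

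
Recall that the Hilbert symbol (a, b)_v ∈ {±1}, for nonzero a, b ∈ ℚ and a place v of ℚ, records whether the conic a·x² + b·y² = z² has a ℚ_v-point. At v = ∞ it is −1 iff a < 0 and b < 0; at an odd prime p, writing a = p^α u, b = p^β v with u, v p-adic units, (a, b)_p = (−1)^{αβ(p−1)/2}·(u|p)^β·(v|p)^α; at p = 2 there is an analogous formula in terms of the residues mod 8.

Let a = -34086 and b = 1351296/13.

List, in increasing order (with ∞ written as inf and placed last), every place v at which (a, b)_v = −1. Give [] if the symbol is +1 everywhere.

[2, 3, 13, 19]

Mod squares: a ≡ -34086, b ≡ 30498. Check v ∈ {∞, 2, 3, 13, 17, 19, 23}.
v=13: a=13^1·(≡4), b=13^-1·(≡11) mod 13; (4|13)=+1, (11|13)=-1; (−1)^{1·-1·6}·(+1)^-1·(-1)^1 = -1.
v=∞: -34086 < 0 and 30498 > 0  ⇒  (a,b)_∞ = +1.
v=3: a=3^1·(≡2), b=3^3·(≡2) mod 3; (2|3)=-1, (2|3)=-1; (−1)^{1·3·1}·(-1)^3·(-1)^1 = -1.
v=19: a=19^1·(≡11), b=19^0·(≡10) mod 19; (11|19)=+1, (10|19)=-1; (−1)^{1·0·9}·(+1)^0·(-1)^1 = -1.
v=17: a=17^0·(≡16), b=17^1·(≡1) mod 17; (16|17)=+1, (1|17)=+1; (−1)^{0·1·8}·(+1)^1·(+1)^0 = +1.
v=23: a=23^1·(≡13), b=23^1·(≡22) mod 23; (13|23)=+1, (22|23)=-1; (−1)^{1·1·11}·(+1)^1·(-1)^1 = +1.
v=2: v_2(a)=1, v_2(b)=7; units ≡ 5, 1 (mod 8); ε·ε+αω+βω = 0·0+1·0+7·1 ≡ 1  ⇒  (a,b)_2 = -1.
Ram(-34086, 30498) = {2, 3, 13, 19}; no ℚ_2-point on the conic.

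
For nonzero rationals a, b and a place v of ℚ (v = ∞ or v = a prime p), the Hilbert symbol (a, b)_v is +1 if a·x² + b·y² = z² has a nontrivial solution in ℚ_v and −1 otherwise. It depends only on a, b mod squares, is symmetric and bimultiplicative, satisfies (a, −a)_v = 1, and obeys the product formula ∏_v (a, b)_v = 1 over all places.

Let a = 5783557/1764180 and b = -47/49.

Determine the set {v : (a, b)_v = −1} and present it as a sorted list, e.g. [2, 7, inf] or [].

[5, 13]

(a, b) ≡ (65, -47) mod (ℚ^×)²; places V = {2, 3, 5, 7, 11, 13, 23, 29, 47, ∞}.
(a,b)_∞: sgn(65)=+, sgn(-47)=−, so +1.
(a,b)_3: α=-6, u≡2; β=0, v≡1 (mod 3); (2|3)=-1, (1|3)=+1; sign (−1)^0·-1^0·+1^-6 = +1.
(a,b)_11: α=-2, u≡2; β=0, v≡6 (mod 11); (2|11)=-1, (6|11)=-1; sign (−1)^0·-1^0·-1^-2 = +1.
(a,b)_13: α=1, u≡8; β=0, v≡7 (mod 13); (8|13)=-1, (7|13)=-1; sign (−1)^0·-1^0·-1^1 = -1.
(a,b)_29: α=2, u≡9; β=0, v≡2 (mod 29); (9|29)=+1, (2|29)=-1; sign (−1)^0·+1^0·-1^2 = +1.
(a,b)_5: α=-1, u≡2; β=0, v≡2 (mod 5); (2|5)=-1, (2|5)=-1; sign (−1)^0·-1^0·-1^-1 = -1.
(a,b)_7: α=0, u≡2; β=-2, v≡2 (mod 7); (2|7)=+1, (2|7)=+1; sign (−1)^0·+1^-2·+1^0 = +1.
(a,b)_2: α=-2, β=0; u≡1, v≡1 (mod 8); ε(u)ε(v)=0·0, αω(v)=-2·0, βω(u)=0·0; sum ≡ 0  ⇒  +1.
(a,b)_47: α=0, u≡18; β=1, v≡23 (mod 47); (18|47)=+1, (23|47)=-1; sign (−1)^0·+1^1·-1^0 = +1.
(a,b)_23: α=2, u≡7; β=0, v≡15 (mod 23); (7|23)=-1, (15|23)=-1; sign (−1)^0·-1^0·-1^2 = +1.
(65, -47 / ℚ) ramifies at {5, 13}: a division algebra.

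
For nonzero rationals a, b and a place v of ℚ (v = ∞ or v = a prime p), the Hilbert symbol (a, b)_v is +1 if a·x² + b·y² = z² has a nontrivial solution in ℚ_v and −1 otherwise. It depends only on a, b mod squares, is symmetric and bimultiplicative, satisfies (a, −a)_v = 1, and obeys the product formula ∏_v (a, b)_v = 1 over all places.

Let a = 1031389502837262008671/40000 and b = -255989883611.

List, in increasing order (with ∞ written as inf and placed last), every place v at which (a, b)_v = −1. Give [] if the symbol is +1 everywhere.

(a, b) ≡ (152551, -11) mod (ℚ^×)²; places V = {2, 5, 7, 11, 19, 31, 37, ∞}.
(a,b)_2: α=-6, β=0; u≡7, v≡5 (mod 8); ε(u)ε(v)=1·0, αω(v)=-6·1, βω(u)=0·0; sum ≡ 0  ⇒  +1.
(a,b)_7: α=7, u≡1; β=2, v≡5 (mod 7); (1|7)=+1, (5|7)=-1; sign (−1)^0·+1^2·-1^7 = -1.
(a,b)_5: α=-4, u≡4; β=0, v≡4 (mod 5); (4|5)=+1, (4|5)=+1; sign (−1)^0·+1^0·+1^-4 = +1.
(a,b)_11: α=2, u≡1; β=1, v≡2 (mod 11); (1|11)=+1, (2|11)=-1; sign (−1)^0·+1^1·-1^2 = +1.
(a,b)_19: α=3, u≡6; β=2, v≡18 (mod 19); (6|19)=+1, (18|19)=-1; sign (−1)^0·+1^2·-1^3 = -1.
(a,b)_31: α=3, u≡30; β=2, v≡9 (mod 31); (30|31)=-1, (9|31)=+1; sign (−1)^0·-1^2·+1^3 = +1.
(a,b)_∞: sgn(152551)=+, sgn(-11)=−, so +1.
(a,b)_37: α=3, u≡11; β=2, v≡33 (mod 37); (11|37)=+1, (33|37)=+1; sign (−1)^0·+1^2·+1^3 = +1.
|Ram(152551, -11)| = 2, even; anisotropic at {7, 19}.

[7, 19]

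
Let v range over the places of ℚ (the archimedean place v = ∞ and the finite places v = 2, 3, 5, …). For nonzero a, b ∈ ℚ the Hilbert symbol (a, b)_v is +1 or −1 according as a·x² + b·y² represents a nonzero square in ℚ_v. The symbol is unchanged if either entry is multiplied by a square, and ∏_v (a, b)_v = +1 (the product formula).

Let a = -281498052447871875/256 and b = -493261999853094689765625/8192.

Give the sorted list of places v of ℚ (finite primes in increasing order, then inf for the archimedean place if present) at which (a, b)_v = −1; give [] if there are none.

[2, 5, 11, 17, 19, inf]

Mod squares: a ≡ -408595, b ≡ -549010. Check v ∈ {∞, 2, 3, 5, 7, 11, 17, 19, 23, 31}.
v=23: a=23^1·(≡20), b=23^1·(≡1) mod 23; (20|23)=-1, (1|23)=+1; (−1)^{1·1·11}·(-1)^1·(+1)^1 = +1.
v=19: a=19^1·(≡8), b=19^2·(≡14) mod 19; (8|19)=-1, (14|19)=-1; (−1)^{1·2·9}·(-1)^2·(-1)^1 = -1.
v=7: a=7^2·(≡2), b=7^3·(≡6) mod 7; (2|7)=+1, (6|7)=-1; (−1)^{2·3·3}·(+1)^3·(-1)^2 = +1.
v=2: v_2(a)=-8, v_2(b)=-13; units ≡ 5, 7 (mod 8); ε·ε+αω+βω = 0·1+-8·0+-13·1 ≡ 1  ⇒  (a,b)_2 = -1.
v=17: a=17^3·(≡3), b=17^4·(≡11) mod 17; (3|17)=-1, (11|17)=-1; (−1)^{3·4·8}·(-1)^4·(-1)^3 = -1.
v=3: a=3^4·(≡2), b=3^4·(≡2) mod 3; (2|3)=-1, (2|3)=-1; (−1)^{4·4·1}·(-1)^4·(-1)^4 = +1.
v=∞: -408595 < 0 and -549010 < 0  ⇒  (a,b)_∞ = -1.
v=11: a=11^1·(≡10), b=11^1·(≡8) mod 11; (10|11)=-1, (8|11)=-1; (−1)^{1·1·5}·(-1)^1·(-1)^1 = -1.
v=5: a=5^5·(≡1), b=5^7·(≡3) mod 5; (1|5)=+1, (3|5)=-1; (−1)^{5·7·2}·(+1)^7·(-1)^5 = -1.
v=31: a=31^2·(≡7), b=31^3·(≡22) mod 31; (7|31)=+1, (22|31)=-1; (−1)^{2·3·15}·(+1)^3·(-1)^2 = +1.
|Ram(-408595, -549010)| = 6, even; anisotropic at {2, 5, 11, 17, 19, ∞}.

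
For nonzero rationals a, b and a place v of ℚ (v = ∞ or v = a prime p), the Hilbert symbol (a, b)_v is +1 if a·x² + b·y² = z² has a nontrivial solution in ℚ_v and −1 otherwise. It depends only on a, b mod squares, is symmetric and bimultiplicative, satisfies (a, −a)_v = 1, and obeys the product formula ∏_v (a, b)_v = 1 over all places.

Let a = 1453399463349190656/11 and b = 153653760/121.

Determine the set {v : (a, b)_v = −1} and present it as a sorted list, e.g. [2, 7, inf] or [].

[3, 11]

Mod squares: a ≡ 209, b ≡ 7410. Check v ∈ {∞, 2, 3, 5, 11, 13, 19}.
v=3: a=3^14·(≡2), b=3^5·(≡1) mod 3; (2|3)=-1, (1|3)=+1; (−1)^{14·5·1}·(-1)^5·(+1)^14 = -1.
v=5: a=5^0·(≡1), b=5^1·(≡2) mod 5; (1|5)=+1, (2|5)=-1; (−1)^{0·1·2}·(+1)^1·(-1)^0 = +1.
v=∞: 209 > 0 and 7410 > 0  ⇒  (a,b)_∞ = +1.
v=11: a=11^-1·(≡2), b=11^-2·(≡7) mod 11; (2|11)=-1, (7|11)=-1; (−1)^{-1·-2·5}·(-1)^-2·(-1)^-1 = -1.
v=19: a=19^3·(≡1), b=19^1·(≡10) mod 19; (1|19)=+1, (10|19)=-1; (−1)^{3·1·9}·(+1)^1·(-1)^3 = +1.
v=2: v_2(a)=18, v_2(b)=9; units ≡ 1, 1 (mod 8); ε·ε+αω+βω = 0·0+18·0+9·0 ≡ 0  ⇒  (a,b)_2 = +1.
v=13: a=13^2·(≡10), b=13^1·(≡6) mod 13; (10|13)=+1, (6|13)=-1; (−1)^{2·1·6}·(+1)^1·(-1)^2 = +1.
(209, 7410 / ℚ) ramifies at {3, 11}: a division algebra.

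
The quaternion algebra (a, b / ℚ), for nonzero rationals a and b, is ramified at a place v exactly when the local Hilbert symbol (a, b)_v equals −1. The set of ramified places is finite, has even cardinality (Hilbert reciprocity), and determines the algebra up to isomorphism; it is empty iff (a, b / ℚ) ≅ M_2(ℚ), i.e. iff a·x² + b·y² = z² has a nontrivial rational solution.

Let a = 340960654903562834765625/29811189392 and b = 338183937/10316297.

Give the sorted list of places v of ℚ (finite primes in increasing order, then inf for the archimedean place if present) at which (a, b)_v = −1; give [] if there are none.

[3, 11]

(a, b) ≡ (90321, 4641) mod (ℚ^×)²; places V = {2, 3, 5, 7, 11, 13, 17, 19, 23, 29, 41, 53, ∞}.
(a,b)_53: α=4, u≡42; β=2, v≡5 (mod 53); (42|53)=+1, (5|53)=-1; sign (−1)^0·+1^2·-1^4 = +1.
(a,b)_∞: sgn(90321)=+, sgn(4641)=+, so +1.
(a,b)_41: α=0, u≡25; β=-2, v≡23 (mod 41); (25|41)=+1, (23|41)=+1; sign (−1)^0·+1^-2·+1^0 = +1.
(a,b)_5: α=8, u≡1; β=0, v≡1 (mod 5); (1|5)=+1, (1|5)=+1; sign (−1)^0·+1^0·+1^8 = +1.
(a,b)_29: α=-2, u≡8; β=0, v≡16 (mod 29); (8|29)=-1, (16|29)=+1; sign (−1)^0·-1^0·+1^-2 = +1.
(a,b)_11: α=1, u≡5; β=0, v≡7 (mod 11); (5|11)=+1, (7|11)=-1; sign (−1)^0·+1^0·-1^1 = -1.
(a,b)_2: α=-4, β=0; u≡1, v≡1 (mod 8); ε(u)ε(v)=0·0, αω(v)=-4·0, βω(u)=0·0; sum ≡ 0  ⇒  +1.
(a,b)_17: α=-1, u≡2; β=-1, v≡9 (mod 17); (2|17)=+1, (9|17)=+1; sign (−1)^0·+1^-1·+1^-1 = +1.
(a,b)_19: α=-4, u≡8; β=-2, v≡11 (mod 19); (8|19)=-1, (11|19)=+1; sign (−1)^0·-1^-2·+1^-4 = +1.
(a,b)_13: α=4, u≡10; β=1, v≡11 (mod 13); (10|13)=+1, (11|13)=-1; sign (−1)^0·+1^1·-1^4 = +1.
(a,b)_7: α=1, u≡4; β=3, v≡6 (mod 7); (4|7)=+1, (6|7)=-1; sign (−1)^1·+1^3·-1^1 = +1.
(a,b)_3: α=7, u≡2; β=3, v≡2 (mod 3); (2|3)=-1, (2|3)=-1; sign (−1)^1·-1^3·-1^7 = -1.
(a,b)_23: α=1, u≡19; β=0, v≡16 (mod 23); (19|23)=-1, (16|23)=+1; sign (−1)^0·-1^0·+1^1 = +1.
Ram(90321, 4641) = {3, 11}; no ℚ_3-point on the conic.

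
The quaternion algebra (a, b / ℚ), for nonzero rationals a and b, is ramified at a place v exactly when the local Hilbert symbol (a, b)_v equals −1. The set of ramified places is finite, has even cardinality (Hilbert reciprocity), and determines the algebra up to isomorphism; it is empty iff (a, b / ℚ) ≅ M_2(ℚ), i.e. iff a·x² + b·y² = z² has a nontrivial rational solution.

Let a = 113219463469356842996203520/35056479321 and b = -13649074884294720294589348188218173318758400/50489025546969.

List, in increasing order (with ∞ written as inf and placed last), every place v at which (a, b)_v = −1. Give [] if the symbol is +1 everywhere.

Mod squares: a ≡ 6355, b ≡ -13795561. Check v ∈ {∞, 2, 3, 5, 7, 11, 13, 19, 23, 29, 31, 37, 41, 43}.
v=2: v_2(a)=18, v_2(b)=24; units ≡ 3, 7 (mod 8); ε·ε+αω+βω = 1·1+18·0+24·1 ≡ 1  ⇒  (a,b)_2 = -1.
v=∞: 6355 > 0 and -13795561 < 0  ⇒  (a,b)_∞ = +1.
v=11: a=11^4·(≡6), b=11^8·(≡5) mod 11; (6|11)=-1, (5|11)=+1; (−1)^{4·8·5}·(-1)^8·(+1)^4 = +1.
v=31: a=31^1·(≡7), b=31^2·(≡20) mod 31; (7|31)=+1, (20|31)=+1; (−1)^{1·2·15}·(+1)^2·(+1)^1 = +1.
v=23: a=23^2·(≡15), b=23^3·(≡21) mod 23; (15|23)=-1, (21|23)=-1; (−1)^{2·3·11}·(-1)^3·(-1)^2 = -1.
v=37: a=37^2·(≡16), b=37^1·(≡12) mod 37; (16|37)=+1, (12|37)=+1; (−1)^{2·1·18}·(+1)^1·(+1)^2 = +1.
v=19: a=19^-4·(≡7), b=19^-4·(≡5) mod 19; (7|19)=+1, (5|19)=+1; (−1)^{-4·-4·9}·(+1)^-4·(+1)^-4 = +1.
v=29: a=29^2·(≡22), b=29^3·(≡25) mod 29; (22|29)=+1, (25|29)=+1; (−1)^{2·3·14}·(+1)^3·(+1)^2 = +1.
v=13: a=13^2·(≡5), b=13^3·(≡2) mod 13; (5|13)=-1, (2|13)=-1; (−1)^{2·3·6}·(-1)^3·(-1)^2 = -1.
v=5: a=5^1·(≡4), b=5^2·(≡1) mod 5; (4|5)=+1, (1|5)=+1; (−1)^{1·2·2}·(+1)^2·(+1)^1 = +1.
v=41: a=41^-1·(≡8), b=41^2·(≡37) mod 41; (8|41)=+1, (37|41)=+1; (−1)^{-1·2·20}·(+1)^2·(+1)^-1 = +1.
v=3: a=3^-8·(≡1), b=3^-18·(≡2) mod 3; (1|3)=+1, (2|3)=-1; (−1)^{-8·-18·1}·(+1)^-18·(-1)^-8 = +1.
v=43: a=43^2·(≡30), b=43^3·(≡18) mod 43; (30|43)=-1, (18|43)=-1; (−1)^{2·3·21}·(-1)^3·(-1)^2 = -1.
v=7: a=7^0·(≡5), b=7^2·(≡2) mod 7; (5|7)=-1, (2|7)=+1; (−1)^{0·2·3}·(-1)^2·(+1)^0 = +1.
Ram(6355, -13795561) = {2, 13, 23, 43}; no ℚ_2-point on the conic.

[2, 13, 23, 43]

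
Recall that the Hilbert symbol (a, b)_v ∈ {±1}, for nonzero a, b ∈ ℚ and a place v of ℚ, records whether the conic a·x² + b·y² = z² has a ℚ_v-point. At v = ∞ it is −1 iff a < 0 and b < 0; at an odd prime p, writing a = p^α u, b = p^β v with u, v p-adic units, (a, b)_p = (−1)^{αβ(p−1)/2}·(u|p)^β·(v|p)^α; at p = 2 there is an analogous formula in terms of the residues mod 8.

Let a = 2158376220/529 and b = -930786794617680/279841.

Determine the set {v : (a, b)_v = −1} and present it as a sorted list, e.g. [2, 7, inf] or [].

[2, 13]

(a, b) ≡ (455, -5005) mod (ℚ^×)²; places V = {2, 3, 5, 7, 11, 13, 23, ∞}.
(a,b)_5: α=1, u≡1; β=1, v≡4 (mod 5); (1|5)=+1, (4|5)=+1; sign (−1)^0·+1^1·+1^1 = +1.
(a,b)_∞: sgn(455)=+, sgn(-5005)=−, so +1.
(a,b)_3: α=4, u≡2; β=8, v≡2 (mod 3); (2|3)=-1, (2|3)=-1; sign (−1)^0·-1^8·-1^4 = +1.
(a,b)_2: α=2, β=4; u≡7, v≡3 (mod 8); ε(u)ε(v)=1·1, αω(v)=2·1, βω(u)=4·0; sum ≡ 1  ⇒  -1.
(a,b)_23: α=-2, u≡8; β=-4, v≡2 (mod 23); (8|23)=+1, (2|23)=+1; sign (−1)^0·+1^-4·+1^-2 = +1.
(a,b)_11: α=4, u≡9; β=7, v≡10 (mod 11); (9|11)=+1, (10|11)=-1; sign (−1)^0·+1^7·-1^4 = +1.
(a,b)_13: α=1, u≡10; β=1, v≡7 (mod 13); (10|13)=+1, (7|13)=-1; sign (−1)^0·+1^1·-1^1 = -1.
(a,b)_7: α=1, u≡4; β=1, v≡5 (mod 7); (4|7)=+1, (5|7)=-1; sign (−1)^1·+1^1·-1^1 = +1.
|Ram(455, -5005)| = 2, even; anisotropic at {2, 13}.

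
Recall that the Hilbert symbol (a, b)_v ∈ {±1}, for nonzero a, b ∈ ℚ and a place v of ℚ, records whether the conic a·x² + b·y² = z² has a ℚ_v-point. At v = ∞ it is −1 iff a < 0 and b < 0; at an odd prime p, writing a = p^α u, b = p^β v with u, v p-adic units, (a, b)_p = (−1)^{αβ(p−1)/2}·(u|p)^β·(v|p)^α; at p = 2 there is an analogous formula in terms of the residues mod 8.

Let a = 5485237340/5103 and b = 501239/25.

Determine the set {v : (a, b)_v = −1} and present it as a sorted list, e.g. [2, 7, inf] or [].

[11, 19, 31, 37]

Mod squares: a ≡ 274505, b ≡ 501239. Check v ∈ {∞, 2, 3, 5, 7, 11, 17, 19, 23, 31, 37}.
v=11: a=11^3·(≡10), b=11^0·(≡8) mod 11; (10|11)=-1, (8|11)=-1; (−1)^{3·0·5}·(-1)^0·(-1)^3 = -1.
v=19: a=19^0·(≡14), b=19^1·(≡11) mod 19; (14|19)=-1, (11|19)=+1; (−1)^{0·1·9}·(-1)^1·(+1)^0 = -1.
v=2: v_2(a)=2, v_2(b)=0; units ≡ 1, 7 (mod 8); ε·ε+αω+βω = 0·1+2·0+0·0 ≡ 0  ⇒  (a,b)_2 = +1.
v=31: a=31^1·(≡2), b=31^1·(≡28) mod 31; (2|31)=+1, (28|31)=+1; (−1)^{1·1·15}·(+1)^1·(+1)^1 = -1.
v=7: a=7^-1·(≡2), b=7^0·(≡1) mod 7; (2|7)=+1, (1|7)=+1; (−1)^{-1·0·3}·(+1)^0·(+1)^-1 = +1.
v=17: a=17^2·(≡12), b=17^0·(≡12) mod 17; (12|17)=-1, (12|17)=-1; (−1)^{2·0·8}·(-1)^0·(-1)^2 = +1.
v=23: a=23^1·(≡10), b=23^1·(≡6) mod 23; (10|23)=-1, (6|23)=+1; (−1)^{1·1·11}·(-1)^1·(+1)^1 = +1.
v=37: a=37^0·(≡2), b=37^1·(≡15) mod 37; (2|37)=-1, (15|37)=-1; (−1)^{0·1·18}·(-1)^1·(-1)^0 = -1.
v=∞: 274505 > 0 and 501239 > 0  ⇒  (a,b)_∞ = +1.
v=3: a=3^-6·(≡2), b=3^0·(≡2) mod 3; (2|3)=-1, (2|3)=-1; (−1)^{-6·0·1}·(-1)^0·(-1)^-6 = +1.
v=5: a=5^1·(≡1), b=5^-2·(≡4) mod 5; (1|5)=+1, (4|5)=+1; (−1)^{1·-2·2}·(+1)^-2·(+1)^1 = +1.
|Ram(274505, 501239)| = 4, even; anisotropic at {11, 19, 31, 37}.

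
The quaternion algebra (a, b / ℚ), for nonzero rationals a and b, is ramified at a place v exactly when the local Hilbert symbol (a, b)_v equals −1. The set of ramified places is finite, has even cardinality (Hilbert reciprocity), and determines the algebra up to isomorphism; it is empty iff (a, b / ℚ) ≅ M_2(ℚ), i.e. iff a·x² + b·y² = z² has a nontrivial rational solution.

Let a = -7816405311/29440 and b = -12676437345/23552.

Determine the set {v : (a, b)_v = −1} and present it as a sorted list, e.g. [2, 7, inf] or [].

[13, inf]

(a, b) ≡ (-4485, -49335) mod (ℚ^×)²; places V = {2, 3, 5, 11, 13, 17, 23, ∞}.
(a,b)_23: α=-1, u≡12; β=-1, v≡10 (mod 23); (12|23)=+1, (10|23)=-1; sign (−1)^1·+1^-1·-1^-1 = +1.
(a,b)_3: α=5, u≡2; β=1, v≡1 (mod 3); (2|3)=-1, (1|3)=+1; sign (−1)^1·-1^1·+1^5 = +1.
(a,b)_11: α=4, u≡9; β=3, v≡3 (mod 11); (9|11)=+1, (3|11)=+1; sign (−1)^0·+1^3·+1^4 = +1.
(a,b)_13: α=3, u≡8; β=3, v≡1 (mod 13); (8|13)=-1, (1|13)=+1; sign (−1)^0·-1^3·+1^3 = -1.
(a,b)_17: α=0, u≡3; β=2, v≡13 (mod 17); (3|17)=-1, (13|17)=+1; sign (−1)^0·-1^2·+1^0 = +1.
(a,b)_2: α=-8, β=-10; u≡3, v≡1 (mod 8); ε(u)ε(v)=1·0, αω(v)=-8·0, βω(u)=-10·1; sum ≡ 0  ⇒  +1.
(a,b)_∞: sgn(-4485)=−, sgn(-49335)=−, so -1.
(a,b)_5: α=-1, u≡3; β=1, v≡3 (mod 5); (3|5)=-1, (3|5)=-1; sign (−1)^0·-1^1·-1^-1 = +1.
|Ram(-4485, -49335)| = 2, even; anisotropic at {13, ∞}.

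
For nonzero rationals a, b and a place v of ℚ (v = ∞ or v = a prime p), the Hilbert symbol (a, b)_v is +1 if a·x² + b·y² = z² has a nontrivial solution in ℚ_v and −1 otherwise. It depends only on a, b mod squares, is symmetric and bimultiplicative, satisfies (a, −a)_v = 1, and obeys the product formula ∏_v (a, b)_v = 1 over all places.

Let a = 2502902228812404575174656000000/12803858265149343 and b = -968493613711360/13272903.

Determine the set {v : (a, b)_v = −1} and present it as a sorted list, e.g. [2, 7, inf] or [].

Mod squares: a ≡ 7, b ≡ -441595. Check v ∈ {∞, 2, 3, 5, 7, 11, 17, 23, 29, 31, 37}.
v=23: a=23^2·(≡22), b=23^0·(≡17) mod 23; (22|23)=-1, (17|23)=-1; (−1)^{2·0·11}·(-1)^0·(-1)^2 = +1.
v=37: a=37^2·(≡30), b=37^1·(≡4) mod 37; (30|37)=+1, (4|37)=+1; (−1)^{2·1·18}·(+1)^1·(+1)^2 = +1.
v=∞: 7 > 0 and -441595 < 0  ⇒  (a,b)_∞ = +1.
v=29: a=29^-2·(≡6), b=29^0·(≡12) mod 29; (6|29)=+1, (12|29)=-1; (−1)^{-2·0·14}·(+1)^0·(-1)^-2 = +1.
v=7: a=7^-3·(≡2), b=7^-1·(≡3) mod 7; (2|7)=+1, (3|7)=-1; (−1)^{-3·-1·3}·(+1)^-1·(-1)^-3 = +1.
v=17: a=17^-4·(≡5), b=17^-2·(≡6) mod 17; (5|17)=-1, (6|17)=-1; (−1)^{-4·-2·8}·(-1)^-2·(-1)^-4 = +1.
v=5: a=5^6·(≡3), b=5^1·(≡1) mod 5; (3|5)=-1, (1|5)=+1; (−1)^{6·1·2}·(-1)^1·(+1)^6 = -1.
v=2: v_2(a)=30, v_2(b)=20; units ≡ 7, 5 (mod 8); ε·ε+αω+βω = 1·0+30·1+20·0 ≡ 0  ⇒  (a,b)_2 = +1.
v=31: a=31^2·(≡18), b=31^1·(≡26) mod 31; (18|31)=+1, (26|31)=-1; (−1)^{2·1·15}·(+1)^1·(-1)^2 = +1.
v=3: a=3^-12·(≡1), b=3^-8·(≡2) mod 3; (1|3)=+1, (2|3)=-1; (−1)^{-12·-8·1}·(+1)^-8·(-1)^-12 = +1.
v=11: a=11^8·(≡8), b=11^5·(≡3) mod 11; (8|11)=-1, (3|11)=+1; (−1)^{8·5·5}·(-1)^5·(+1)^8 = -1.
Ram(7, -441595) = {5, 11}; no ℚ_5-point on the conic.

[5, 11]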